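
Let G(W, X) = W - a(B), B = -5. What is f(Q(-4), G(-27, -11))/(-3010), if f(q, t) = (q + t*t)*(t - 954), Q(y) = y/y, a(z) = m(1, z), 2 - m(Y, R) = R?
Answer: 571558/1505 ≈ 379.77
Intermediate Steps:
m(Y, R) = 2 - R
a(z) = 2 - z
G(W, X) = -7 + W (G(W, X) = W - (2 - 1*(-5)) = W - (2 + 5) = W - 1*7 = W - 7 = -7 + W)
Q(y) = 1
f(q, t) = (-954 + t)*(q + t²) (f(q, t) = (q + t²)*(-954 + t) = (-954 + t)*(q + t²))
f(Q(-4), G(-27, -11))/(-3010) = ((-7 - 27)³ - 954*1 - 954*(-7 - 27)² + 1*(-7 - 27))/(-3010) = ((-34)³ - 954 - 954*(-34)² + 1*(-34))*(-1/3010) = (-39304 - 954 - 954*1156 - 34)*(-1/3010) = (-39304 - 954 - 1102824 - 34)*(-1/3010) = -1143116*(-1/3010) = 571558/1505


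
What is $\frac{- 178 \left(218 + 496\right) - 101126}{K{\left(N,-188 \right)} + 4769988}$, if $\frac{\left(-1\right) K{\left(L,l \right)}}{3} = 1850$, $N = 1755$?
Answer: $- \frac{114109}{2382219} \approx -0.0479$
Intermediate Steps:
$K{\left(L,l \right)} = -5550$ ($K{\left(L,l \right)} = \left(-3\right) 1850 = -5550$)
$\frac{- 178 \left(218 + 496\right) - 101126}{K{\left(N,-188 \right)} + 4769988} = \frac{- 178 \left(218 + 496\right) - 101126}{-5550 + 4769988} = \frac{\left(-178\right) 714 - 101126}{4764438} = \left(-127092 - 101126\right) \frac{1}{4764438} = \left(-228218\right) \frac{1}{4764438} = - \frac{114109}{2382219}$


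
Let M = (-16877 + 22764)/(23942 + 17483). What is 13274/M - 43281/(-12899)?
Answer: 7093098224797/75936413 ≈ 93408.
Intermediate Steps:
M = 5887/41425 ≈ 0.14211
13274/M - 43281/(-12899) = 13274/(5887/41425) - 43281/(-12899) = 13274*(41425/5887) - 43281*(-1/12899) = 549875450/5887 + 43281/12899 = 7093098224797/75936413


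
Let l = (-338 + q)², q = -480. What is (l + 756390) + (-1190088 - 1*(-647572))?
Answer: 882998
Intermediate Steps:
l = 669124 (l = (-338 - 480)² = (-818)² = 669124)
(l + 756390) + (-1190088 - 1*(-647572)) = (669124 + 756390) + (-1190088 - 1*(-647572)) = 1425514 + (-1190088 + 647572) = 1425514 - 542516 = 882998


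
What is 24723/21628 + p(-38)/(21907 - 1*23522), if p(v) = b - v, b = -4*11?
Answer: 40057413/34929220 ≈ 1.1468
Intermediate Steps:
b = -44
p(v) = -44 - v
24723/21628 + p(-38)/(21907 - 1*23522) = 24723/21628 + (-44 - 1*(-38))/(21907 - 1*23522) = 24723*(1/21628) + (-44 + 38)/(21907 - 23522) = 24723/21628 - 6/(-1615) = 24723/21628 - 6*(-1/1615) = 24723/21628 + 6/1615 = 40057413/34929220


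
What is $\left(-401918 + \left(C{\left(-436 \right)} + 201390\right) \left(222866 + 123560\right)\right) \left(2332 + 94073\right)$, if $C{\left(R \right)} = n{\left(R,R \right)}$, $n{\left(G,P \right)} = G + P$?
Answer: $6696700707933750$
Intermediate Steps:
$C{\left(R \right)} = 2 R$ ($C{\left(R \right)} = R + R = 2 R$)
$\left(-401918 + \left(C{\left(-436 \right)} + 201390\right) \left(222866 + 123560\right)\right) \left(2332 + 94073\right) = \left(-401918 + \left(2 \left(-436\right) + 201390\right) \left(222866 + 123560\right)\right) \left(2332 + 94073\right) = \left(-401918 + \left(-872 + 201390\right) 346426\right) 96405 = \left(-401918 + 200518 \cdot 346426\right) 96405 = \left(-401918 + 69464648668\right) 96405 = 69464246750 \cdot 96405 = 6696700707933750$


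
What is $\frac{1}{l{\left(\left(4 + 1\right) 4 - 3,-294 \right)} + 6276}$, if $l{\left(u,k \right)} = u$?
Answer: $\frac{1}{6293} \approx 0.00015891$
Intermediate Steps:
$\frac{1}{l{\left(\left(4 + 1\right) 4 - 3,-294 \right)} + 6276} = \frac{1}{\left(\left(4 + 1\right) 4 - 3\right) + 6276} = \frac{1}{\left(5 \cdot 4 - 3\right) + 6276} = \frac{1}{\left(20 - 3\right) + 6276} = \frac{1}{17 + 6276} = \frac{1}{6293}$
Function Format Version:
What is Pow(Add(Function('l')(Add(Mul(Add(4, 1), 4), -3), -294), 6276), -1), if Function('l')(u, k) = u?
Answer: Rational(1, 6293) ≈ 0.00015891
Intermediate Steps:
Pow(Add(Function('l')(Add(Mul(Add(4, 1), 4), -3), -294), 6276), -1) = Pow(Add(Add(Mul(Add(4, 1), 4), -3), 6276), -1) = Pow(Add(Add(Mul(5, 4), -3), 6276), -1) = Pow(Add(Add(20, -3), 6276), -1) = Pow(Add(17, 6276), -1) = Pow(6293, -1) = Rational(1, 6293)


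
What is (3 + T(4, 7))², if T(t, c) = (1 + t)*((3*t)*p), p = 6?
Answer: 131769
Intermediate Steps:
T(t, c) = 18*t*(1 + t) (T(t, c) = (1 + t)*((3*t)*6) = (1 + t)*(18*t) = 18*t*(1 + t))
(3 + T(4, 7))² = (3 + 18*4*(1 + 4))² = (3 + 18*4*5)² = (3 + 360)² = 363² = 131769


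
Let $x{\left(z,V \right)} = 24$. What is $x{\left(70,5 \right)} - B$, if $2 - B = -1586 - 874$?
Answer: $-2438$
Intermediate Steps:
$B = 2462$ ($B = 2 - \left(-1586 - 874\right) = 2 - -2460 = 2 + 2460 = 2462$)
$x{\left(70,5 \right)} - B = 24 - 2462 = -2438$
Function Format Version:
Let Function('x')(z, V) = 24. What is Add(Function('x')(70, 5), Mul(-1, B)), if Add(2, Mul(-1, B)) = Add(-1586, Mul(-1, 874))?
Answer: -2438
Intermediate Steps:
B = 2462 (B = Add(2, Mul(-1, Add(-1586, Mul(-1, 874)))) = Add(2, Mul(-1, Add(-1586, -874))) = Add(2, Mul(-1, -2460)) = Add(2, 2460) = 2462)
Add(Function('x')(70, 5), Mul(-1, B)) = Add(24, Mul(-1, 2462)) = Add(24, -2462) = -2438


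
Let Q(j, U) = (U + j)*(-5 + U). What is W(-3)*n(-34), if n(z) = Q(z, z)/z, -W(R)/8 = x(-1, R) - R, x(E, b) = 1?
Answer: 2496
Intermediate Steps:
Q(j, U) = (-5 + U)*(U + j)
W(R) = -8 + 8*R (W(R) = -8*(1 - R) = -8 + 8*R)
n(z) = (-10*z + 2*z²)/z (n(z) = (z² - 5*z - 5*z + z*z)/z = (z² - 5*z - 5*z + z²)/z = (-10*z + 2*z²)/z)
W(-3)*n(-34) = (-8 + 8*(-3))*(-10 + 2*(-34)) = (-8 - 24)*(-10 - 68) = -32*(-78) = 2496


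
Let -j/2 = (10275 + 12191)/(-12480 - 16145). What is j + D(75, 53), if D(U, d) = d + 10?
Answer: 1848307/28625 ≈ 64.570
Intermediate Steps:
j = 44932/28625 (j = -2*(10275 + 12191)/(-12480 - 16145) = -44932/(-28625) = -44932*(-1)/28625 = -2*(-22466/28625) = 44932/28625 ≈ 1.5697)
D(U, d) = 10 + d
j + D(75, 53) = 44932/28625 + (10 + 53) = 44932/28625 + 63 = 1848307/28625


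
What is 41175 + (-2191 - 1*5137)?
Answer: 33847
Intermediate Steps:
41175 + (-2191 - 1*5137) = 41175 + (-2191 - 5137) = 41175 - 7328 = 33847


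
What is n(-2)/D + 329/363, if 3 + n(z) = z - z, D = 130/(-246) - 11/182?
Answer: 28715561/4785429 ≈ 6.0006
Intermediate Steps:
D = -13183/22386 (D = 130*(-1/246) - 11*1/182 = -65/123 - 11/182 = -13183/22386 ≈ -0.58889)
n(z) = -3 (n(z) = -3 + (z - z) = -3 + 0 = -3)
n(-2)/D + 329/363 = -3/(-13183/22386) + 329/363 = -3*(-22386/13183) + 329*(1/363) = 67158/13183 + 329/363 = 28715561/4785429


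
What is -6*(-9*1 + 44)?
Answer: -210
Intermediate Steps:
-6*(-9*1 + 44) = -6*(-9 + 44) = -6*35 = -210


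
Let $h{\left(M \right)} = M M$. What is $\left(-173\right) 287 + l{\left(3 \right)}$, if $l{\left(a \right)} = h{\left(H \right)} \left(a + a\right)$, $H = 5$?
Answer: $-49501$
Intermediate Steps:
$h{\left(M \right)} = M^{2}$
$l{\left(a \right)} = 50 a$ ($l{\left(a \right)} = 5^{2} \left(a + a\right) = 25 \cdot 2 a = 50 a$)
$\left(-173\right) 287 + l{\left(3 \right)} = \left(-173\right) 287 + 50 \cdot 3 = -49651 + 150 = -49501$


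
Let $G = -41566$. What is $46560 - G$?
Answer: $88126$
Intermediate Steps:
$46560 - G = 46560 - -41566 = 46560 + 41566 = 88126$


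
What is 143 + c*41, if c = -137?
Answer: -5474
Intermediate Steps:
143 + c*41 = 143 - 137*41 = 143 - 5617 = -5474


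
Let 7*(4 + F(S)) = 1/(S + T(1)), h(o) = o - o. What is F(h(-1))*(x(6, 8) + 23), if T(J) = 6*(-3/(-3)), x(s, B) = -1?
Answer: -1837/21 ≈ -87.476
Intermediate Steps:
h(o) = 0
T(J) = 6 (T(J) = 6*(-3*(-1/3)) = 6*1 = 6)
F(S) = -4 + 1/(7*(6 + S)) (F(S) = -4 + 1/(7*(S + 6)) = -4 + 1/(7*(6 + S)))
F(h(-1))*(x(6, 8) + 23) = ((-167 - 28*0)/(7*(6 + 0)))*(-1 + 23) = ((1/7)*(-167 + 0)/6)*22 = ((1/7)*(1/6)*(-167))*22 = -167/42*22 = -1837/21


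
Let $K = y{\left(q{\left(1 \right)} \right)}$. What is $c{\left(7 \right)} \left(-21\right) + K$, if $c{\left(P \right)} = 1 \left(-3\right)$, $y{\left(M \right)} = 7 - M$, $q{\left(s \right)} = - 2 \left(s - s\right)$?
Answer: $70$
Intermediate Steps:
$q{\left(s \right)} = 0$ ($q{\left(s \right)} = \left(-2\right) 0 = 0$)
$K = 7$ ($K = 7 - 0 = 7 + 0 = 7$)
$c{\left(P \right)} = -3$
$c{\left(7 \right)} \left(-21\right) + K = \left(-3\right) \left(-21\right) + 7 = 63 + 7 = 70$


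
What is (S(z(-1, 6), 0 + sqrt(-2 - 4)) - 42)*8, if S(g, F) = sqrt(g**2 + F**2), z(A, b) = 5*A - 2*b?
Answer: -336 + 8*sqrt(283) ≈ -201.42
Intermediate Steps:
z(A, b) = -2*b + 5*A
S(g, F) = sqrt(F**2 + g**2)
(S(z(-1, 6), 0 + sqrt(-2 - 4)) - 42)*8 = (sqrt((0 + sqrt(-2 - 4))**2 + (-2*6 + 5*(-1))**2) - 42)*8 = (sqrt((0 + sqrt(-6))**2 + (-12 - 5)**2) - 42)*8 = (sqrt((0 + I*sqrt(6))**2 + (-17)**2) - 42)*8 = (sqrt((I*sqrt(6))**2 + 289) - 42)*8 = (sqrt(-6 + 289) - 42)*8 = (sqrt(283) - 42)*8 = (-42 + sqrt(283))*8 = -336 + 8*sqrt(283)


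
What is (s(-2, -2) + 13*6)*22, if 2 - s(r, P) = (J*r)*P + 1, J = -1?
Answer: 1826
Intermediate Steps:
s(r, P) = 1 + P*r (s(r, P) = 2 - ((-r)*P + 1) = 2 - (-P*r + 1) = 2 - (1 - P*r) = 2 + (-1 + P*r) = 1 + P*r)
(s(-2, -2) + 13*6)*22 = ((1 - 2*(-2)) + 13*6)*22 = ((1 + 4) + 78)*22 = (5 + 78)*22 = 83*22 = 1826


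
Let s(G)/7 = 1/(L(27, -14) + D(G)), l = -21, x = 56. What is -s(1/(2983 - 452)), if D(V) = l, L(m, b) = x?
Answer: -⅕ ≈ -0.20000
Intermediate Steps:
L(m, b) = 56
D(V) = -21
s(G) = ⅕ (s(G) = 7/(56 - 21) = 7/35 = 7*(1/35) = ⅕)
-s(1/(2983 - 452)) = -1*⅕ = -⅕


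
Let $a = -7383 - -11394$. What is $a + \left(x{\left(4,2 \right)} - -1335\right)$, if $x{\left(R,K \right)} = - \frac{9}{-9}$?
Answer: $5347$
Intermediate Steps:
$x{\left(R,K \right)} = 1$ ($x{\left(R,K \right)} = \left(-9\right) \left(- \frac{1}{9}\right) = 1$)
$a = 4011$ ($a = -7383 + 11394 = 4011$)
$a + \left(x{\left(4,2 \right)} - -1335\right) = 4011 + \left(1 - -1335\right) = 4011 + \left(1 + 1335\right) = 4011 + 1336 = 5347$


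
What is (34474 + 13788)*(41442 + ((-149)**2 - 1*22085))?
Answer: 2005672196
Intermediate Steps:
(34474 + 13788)*(41442 + ((-149)**2 - 1*22085)) = 48262*(41442 + (22201 - 22085)) = 48262*(41442 + 116) = 48262*41558 = 2005672196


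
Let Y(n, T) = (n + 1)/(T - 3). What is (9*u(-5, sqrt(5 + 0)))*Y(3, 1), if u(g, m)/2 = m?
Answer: -36*sqrt(5) ≈ -80.498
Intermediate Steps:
Y(n, T) = (1 + n)/(-3 + T)
u(g, m) = 2*m
(9*u(-5, sqrt(5 + 0)))*Y(3, 1) = (9*(2*sqrt(5 + 0)))*((1 + 3)/(-3 + 1)) = (9*(2*sqrt(5)))*(4/(-2)) = (18*sqrt(5))*(-1/2*4) = (18*sqrt(5))*(-2) = -36*sqrt(5)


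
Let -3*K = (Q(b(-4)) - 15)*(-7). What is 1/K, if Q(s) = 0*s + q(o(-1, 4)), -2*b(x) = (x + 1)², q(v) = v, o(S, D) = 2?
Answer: -3/91 ≈ -0.032967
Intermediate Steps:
b(x) = -(1 + x)²/2 (b(x) = -(x + 1)²/2 = -(1 + x)²/2)
Q(s) = 2 (Q(s) = 0*s + 2 = 0 + 2 = 2)
K = -91/3 (K = -(2 - 15)*(-7)/3 = -(-13)*(-7)/3 = -⅓*91 = -91/3 ≈ -30.333)
1/K = 1/(-91/3) = -3/91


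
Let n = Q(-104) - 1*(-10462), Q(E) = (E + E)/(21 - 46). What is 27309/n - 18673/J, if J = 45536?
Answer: 13100379233/5959706144 ≈ 2.1982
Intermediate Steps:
Q(E) = -2*E/25 (Q(E) = (2*E)/(-25) = (2*E)*(-1/25) = -2*E/25)
n = 261758/25 (n = -2/25*(-104) - 1*(-10462) = 208/25 + 10462 = 261758/25 ≈ 10470.)
27309/n - 18673/J = 27309/(261758/25) - 18673/45536 = 27309*(25/261758) - 18673*1/45536 = 682725/261758 - 18673/45536 = 13100379233/5959706144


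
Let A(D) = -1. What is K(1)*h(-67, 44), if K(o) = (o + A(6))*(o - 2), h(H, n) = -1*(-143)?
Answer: 0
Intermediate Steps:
h(H, n) = 143
K(o) = (-1 + o)*(-2 + o) (K(o) = (o - 1)*(o - 2) = (-1 + o)*(-2 + o))
K(1)*h(-67, 44) = (2 + 1**2 - 3*1)*143 = (2 + 1 - 3)*143 = 0*143 = 0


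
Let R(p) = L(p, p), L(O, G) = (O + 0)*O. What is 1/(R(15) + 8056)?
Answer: 1/8281 ≈ 0.00012076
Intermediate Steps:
L(O, G) = O² (L(O, G) = O*O = O²)
R(p) = p²
1/(R(15) + 8056) = 1/(15² + 8056) = 1/(225 + 8056) = 1/8281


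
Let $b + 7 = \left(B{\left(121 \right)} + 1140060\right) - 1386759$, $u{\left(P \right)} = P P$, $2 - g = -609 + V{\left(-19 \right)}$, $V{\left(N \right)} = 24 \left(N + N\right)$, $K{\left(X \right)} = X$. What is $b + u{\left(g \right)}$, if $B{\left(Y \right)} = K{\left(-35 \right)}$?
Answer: $2072788$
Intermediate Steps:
$V{\left(N \right)} = 48 N$ ($V{\left(N \right)} = 24 \cdot 2 N = 48 N$)
$B{\left(Y \right)} = -35$
$g = 1523$ ($g = 2 - \left(-609 + 48 \left(-19\right)\right) = 2 - \left(-609 - 912\right) = 2 - -1521 = 2 + 1521 = 1523$)
$u{\left(P \right)} = P^{2}$
$b = -246741$ ($b = -7 + \left(\left(-35 + 1140060\right) - 1386759\right) = -7 + \left(1140025 - 1386759\right) = -7 - 246734 = -246741$)
$b + u{\left(g \right)} = -246741 + 1523^{2} = -246741 + 2319529 = 2072788$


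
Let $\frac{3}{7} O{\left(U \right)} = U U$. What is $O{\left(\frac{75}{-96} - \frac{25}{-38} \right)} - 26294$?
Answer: $- \frac{9719932091}{369664} \approx -26294.0$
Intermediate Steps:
$O{\left(U \right)} = \frac{7 U^{2}}{3}$ ($O{\left(U \right)} = \frac{7 U U}{3} = \frac{7 U^{2}}{3}$)
$O{\left(\frac{75}{-96} - \frac{25}{-38} \right)} - 26294 = \frac{7 \left(\frac{75}{-96} - \frac{25}{-38}\right)^{2}}{3} - 26294 = \frac{7 \left(75 \left(- \frac{1}{96}\right) - - \frac{25}{38}\right)^{2}}{3} - 26294 = \frac{7 \left(- \frac{25}{32} + \frac{25}{38}\right)^{2}}{3} - 26294 = \frac{7 \left(- \frac{75}{608}\right)^{2}}{3} - 26294 = \frac{7}{3} \cdot \frac{5625}{369664} - 26294 = \frac{13125}{369664} - 26294 = - \frac{9719932091}{369664}$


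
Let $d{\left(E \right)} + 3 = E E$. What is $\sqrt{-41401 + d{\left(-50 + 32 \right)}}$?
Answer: $2 i \sqrt{10270} \approx 202.68 i$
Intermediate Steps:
$d{\left(E \right)} = -3 + E^{2}$ ($d{\left(E \right)} = -3 + E E = -3 + E^{2}$)
$\sqrt{-41401 + d{\left(-50 + 32 \right)}} = \sqrt{-41401 - \left(3 - \left(-50 + 32\right)^{2}\right)} = \sqrt{-41401 - \left(3 - \left(-18\right)^{2}\right)} = \sqrt{-41401 + \left(-3 + 324\right)} = \sqrt{-41401 + 321} = \sqrt{-41080} = 2 i \sqrt{10270}$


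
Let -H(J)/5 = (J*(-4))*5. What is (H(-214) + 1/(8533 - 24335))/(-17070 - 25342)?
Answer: 338162801/670194424 ≈ 0.50457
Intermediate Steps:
H(J) = 100*J (H(J) = -5*J*(-4)*5 = -5*(-4*J)*5 = -(-100)*J = 100*J)
(H(-214) + 1/(8533 - 24335))/(-17070 - 25342) = (100*(-214) + 1/(8533 - 24335))/(-17070 - 25342) = (-21400 + 1/(-15802))/(-42412) = (-21400 - 1/15802)*(-1/42412) = -338162801/15802*(-1/42412) = 338162801/670194424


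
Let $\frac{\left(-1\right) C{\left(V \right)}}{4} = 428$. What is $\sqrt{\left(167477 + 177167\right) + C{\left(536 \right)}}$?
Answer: $2 \sqrt{85733} \approx 585.6$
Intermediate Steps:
$C{\left(V \right)} = -1712$ ($C{\left(V \right)} = \left(-4\right) 428 = -1712$)
$\sqrt{\left(167477 + 177167\right) + C{\left(536 \right)}} = \sqrt{\left(167477 + 177167\right) - 1712} = \sqrt{344644 - 1712} = \sqrt{342932} = 2 \sqrt{85733}$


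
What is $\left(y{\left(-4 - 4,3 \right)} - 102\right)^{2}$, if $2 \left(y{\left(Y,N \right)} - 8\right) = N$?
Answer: $\frac{34225}{4} \approx 8556.3$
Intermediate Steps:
$y{\left(Y,N \right)} = 8 + \frac{N}{2}$
$\left(y{\left(-4 - 4,3 \right)} - 102\right)^{2} = \left(\left(8 + \frac{1}{2} \cdot 3\right) - 102\right)^{2} = \left(\left(8 + \frac{3}{2}\right) - 102\right)^{2} = \left(\frac{19}{2} - 102\right)^{2} = \left(- \frac{185}{2}\right)^{2} = \frac{34225}{4}$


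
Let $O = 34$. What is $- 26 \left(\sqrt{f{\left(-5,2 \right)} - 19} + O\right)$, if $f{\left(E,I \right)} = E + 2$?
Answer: $-884 - 26 i \sqrt{22} \approx -884.0 - 121.95 i$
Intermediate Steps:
$f{\left(E,I \right)} = 2 + E$
$- 26 \left(\sqrt{f{\left(-5,2 \right)} - 19} + O\right) = - 26 \left(\sqrt{\left(2 - 5\right) - 19} + 34\right) = - 26 \left(\sqrt{-3 - 19} + 34\right) = - 26 \left(\sqrt{-22} + 34\right) = - 26 \left(i \sqrt{22} + 34\right) = - 26 \left(34 + i \sqrt{22}\right) = -884 - 26 i \sqrt{22}$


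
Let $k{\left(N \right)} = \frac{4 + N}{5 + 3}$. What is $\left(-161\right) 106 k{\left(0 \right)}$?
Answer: $-8533$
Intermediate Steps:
$k{\left(N \right)} = \frac{1}{2} + \frac{N}{8}$ ($k{\left(N \right)} = \frac{4 + N}{8} = \left(4 + N\right) \frac{1}{8} = \frac{1}{2} + \frac{N}{8}$)
$\left(-161\right) 106 k{\left(0 \right)} = \left(-161\right) 106 \left(\frac{1}{2} + \frac{1}{8} \cdot 0\right) = - 17066 \left(\frac{1}{2} + 0\right) = \left(-17066\right) \frac{1}{2} = -8533$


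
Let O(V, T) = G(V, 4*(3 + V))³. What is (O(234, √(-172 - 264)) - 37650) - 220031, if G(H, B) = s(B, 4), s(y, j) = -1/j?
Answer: -16491585/64 ≈ -2.5768e+5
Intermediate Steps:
G(H, B) = -¼ (G(H, B) = -1/4 = -1*¼ = -¼)
O(V, T) = -1/64 (O(V, T) = (-¼)³ = -1/64)
(O(234, √(-172 - 264)) - 37650) - 220031 = (-1/64 - 37650) - 220031 = -2409601/64 - 220031 = -16491585/64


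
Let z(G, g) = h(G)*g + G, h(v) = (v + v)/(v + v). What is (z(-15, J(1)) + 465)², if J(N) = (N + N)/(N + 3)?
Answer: 811801/4 ≈ 2.0295e+5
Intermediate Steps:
h(v) = 1 (h(v) = (2*v)/((2*v)) = (2*v)*(1/(2*v)) = 1)
J(N) = 2*N/(3 + N) (J(N) = (2*N)/(3 + N) = 2*N/(3 + N))
z(G, g) = G + g (z(G, g) = 1*g + G = g + G = G + g)
(z(-15, J(1)) + 465)² = ((-15 + 2*1/(3 + 1)) + 465)² = ((-15 + 2*1/4) + 465)² = ((-15 + 2*1*(¼)) + 465)² = ((-15 + ½) + 465)² = (-29/2 + 465)² = (901/2)² = 811801/4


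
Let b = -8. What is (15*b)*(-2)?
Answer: 240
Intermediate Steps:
(15*b)*(-2) = (15*(-8))*(-2) = -120*(-2) = 240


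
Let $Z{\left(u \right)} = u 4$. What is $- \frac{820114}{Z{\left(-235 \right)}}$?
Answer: $\frac{410057}{470} \approx 872.46$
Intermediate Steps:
$Z{\left(u \right)} = 4 u$
$- \frac{820114}{Z{\left(-235 \right)}} = - \frac{820114}{4 \left(-235\right)} = - \frac{820114}{-940} = \left(-820114\right) \left(- \frac{1}{940}\right) = \frac{410057}{470}$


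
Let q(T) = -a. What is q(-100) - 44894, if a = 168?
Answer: -45062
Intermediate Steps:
q(T) = -168 (q(T) = -1*168 = -168)
q(-100) - 44894 = -168 - 44894 = -45062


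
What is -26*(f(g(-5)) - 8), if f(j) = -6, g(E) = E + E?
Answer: 364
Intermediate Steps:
g(E) = 2*E
-26*(f(g(-5)) - 8) = -26*(-6 - 8) = -26*(-14) = 364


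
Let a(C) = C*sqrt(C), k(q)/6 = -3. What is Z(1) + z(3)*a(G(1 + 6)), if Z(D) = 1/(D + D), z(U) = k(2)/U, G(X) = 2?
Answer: 1/2 - 12*sqrt(2) ≈ -16.471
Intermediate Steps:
k(q) = -18 (k(q) = 6*(-3) = -18)
z(U) = -18/U
Z(D) = 1/(2*D)
a(C) = C**(3/2)
Z(1) + z(3)*a(G(1 + 6)) = (1/2)/1 + (-18/3)*2**(3/2) = (1/2)*1 + (-18*1/3)*(2*sqrt(2)) = 1/2 - 12*sqrt(2)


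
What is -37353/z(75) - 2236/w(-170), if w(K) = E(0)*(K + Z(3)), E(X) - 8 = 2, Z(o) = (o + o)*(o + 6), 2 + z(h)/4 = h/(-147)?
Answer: 88510193/23780 ≈ 3722.0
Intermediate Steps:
z(h) = -8 - 4*h/147 (z(h) = -8 + 4*(h/(-147)) = -8 + 4*(h*(-1/147)) = -8 + 4*(-h/147) = -8 - 4*h/147)
Z(o) = 2*o*(6 + o) (Z(o) = (2*o)*(6 + o) = 2*o*(6 + o))
E(X) = 10 (E(X) = 8 + 2 = 10)
w(K) = 540 + 10*K (w(K) = 10*(K + 2*3*(6 + 3)) = 10*(K + 2*3*9) = 10*(K + 54) = 10*(54 + K) = 540 + 10*K)
-37353/z(75) - 2236/w(-170) = -37353/(-8 - 4/147*75) - 2236/(540 + 10*(-170)) = -37353/(-8 - 100/49) - 2236/(540 - 1700) = -37353/(-492/49) - 2236/(-1160) = -37353*(-49/492) - 2236*(-1/1160) = 610099/164 + 559/290 = 88510193/23780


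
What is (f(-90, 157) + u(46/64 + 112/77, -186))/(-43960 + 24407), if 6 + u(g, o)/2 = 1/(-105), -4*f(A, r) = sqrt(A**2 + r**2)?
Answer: 1262/2053065 + sqrt(32749)/78212 ≈ 0.0029285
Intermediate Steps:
f(A, r) = -sqrt(A**2 + r**2)/4
u(g, o) = -1262/105 (u(g, o) = -12 + 2/(-105) = -12 + 2*(-1/105) = -12 - 2/105 = -1262/105)
(f(-90, 157) + u(46/64 + 112/77, -186))/(-43960 + 24407) = (-sqrt((-90)**2 + 157**2)/4 - 1262/105)/(-43960 + 24407) = (-sqrt(8100 + 24649)/4 - 1262/105)/(-19553) = (-sqrt(32749)/4 - 1262/105)*(-1/19553) = (-1262/105 - sqrt(32749)/4)*(-1/19553) = 1262/2053065 + sqrt(32749)/78212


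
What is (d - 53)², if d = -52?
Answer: 11025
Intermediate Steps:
(d - 53)² = (-52 - 53)² = (-105)² = 11025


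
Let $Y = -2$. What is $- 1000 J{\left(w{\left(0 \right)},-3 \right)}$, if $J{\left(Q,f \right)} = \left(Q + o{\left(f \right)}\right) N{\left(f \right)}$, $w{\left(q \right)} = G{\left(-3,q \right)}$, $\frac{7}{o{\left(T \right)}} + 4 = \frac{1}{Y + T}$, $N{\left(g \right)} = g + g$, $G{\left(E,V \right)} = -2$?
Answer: $-22000$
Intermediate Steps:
$N{\left(g \right)} = 2 g$
$o{\left(T \right)} = \frac{7}{-4 + \frac{1}{-2 + T}}$
$w{\left(q \right)} = -2$
$J{\left(Q,f \right)} = 2 f \left(Q + \frac{7 \left(2 - f\right)}{-9 + 4 f}\right)$ ($J{\left(Q,f \right)} = \left(Q + \frac{7 \left(2 - f\right)}{-9 + 4 f}\right) 2 f = 2 f \left(Q + \frac{7 \left(2 - f\right)}{-9 + 4 f}\right)$)
$- 1000 J{\left(w{\left(0 \right)},-3 \right)} = - 1000 \cdot 2 \left(-3\right) \frac{1}{-9 + 4 \left(-3\right)} \left(14 - -21 - 2 \left(-9 + 4 \left(-3\right)\right)\right) = - 1000 \cdot 2 \left(-3\right) \frac{1}{-9 - 12} \left(14 + 21 - 2 \left(-9 - 12\right)\right) = - 1000 \cdot 2 \left(-3\right) \frac{1}{-21} \left(14 + 21 - -42\right) = - 1000 \cdot 2 \left(-3\right) \left(- \frac{1}{21}\right) \left(14 + 21 + 42\right) = - 1000 \cdot 2 \left(-3\right) \left(- \frac{1}{21}\right) 77 = \left(-1000\right) 22 = -22000$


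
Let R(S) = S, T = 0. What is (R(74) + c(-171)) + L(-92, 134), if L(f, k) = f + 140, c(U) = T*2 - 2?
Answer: 120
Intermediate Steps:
c(U) = -2 (c(U) = 0*2 - 2 = 0 - 2 = -2)
L(f, k) = 140 + f
(R(74) + c(-171)) + L(-92, 134) = (74 - 2) + (140 - 92) = 72 + 48 = 120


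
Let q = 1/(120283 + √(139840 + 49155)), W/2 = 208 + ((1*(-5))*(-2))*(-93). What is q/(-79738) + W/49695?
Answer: -555282655173590951/19109952527586507180 + √188995/1153634321013372 ≈ -0.029057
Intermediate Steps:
W = -1444 (W = 2*(208 + ((1*(-5))*(-2))*(-93)) = 2*(208 - 5*(-2)*(-93)) = 2*(208 + 10*(-93)) = 2*(208 - 930) = 2*(-722) = -1444)
q = 1/(120283 + √188995) ≈ 8.2838e-6
q/(-79738) + W/49695 = (120283/14467811094 - √188995/14467811094)/(-79738) - 1444/49695 = (120283/14467811094 - √188995/14467811094)*(-1/79738) - 1444*1/49695 = (-120283/1153634321013372 + √188995/1153634321013372) - 1444/49695 = -555282655173590951/19109952527586507180 + √188995/1153634321013372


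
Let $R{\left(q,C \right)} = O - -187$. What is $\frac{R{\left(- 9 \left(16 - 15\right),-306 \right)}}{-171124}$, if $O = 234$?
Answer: $- \frac{421}{171124} \approx -0.0024602$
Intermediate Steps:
$R{\left(q,C \right)} = 421$ ($R{\left(q,C \right)} = 234 - -187 = 234 + 187 = 421$)
$\frac{R{\left(- 9 \left(16 - 15\right),-306 \right)}}{-171124} = \frac{421}{-171124} = 421 \left(- \frac{1}{171124}\right) = - \frac{421}{171124}$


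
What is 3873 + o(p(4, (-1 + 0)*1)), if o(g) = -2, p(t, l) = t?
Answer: 3871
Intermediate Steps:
3873 + o(p(4, (-1 + 0)*1)) = 3873 - 2 = 3871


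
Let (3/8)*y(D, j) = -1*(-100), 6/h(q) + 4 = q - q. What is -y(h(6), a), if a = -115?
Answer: -800/3 ≈ -266.67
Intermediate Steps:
h(q) = -3/2 (h(q) = 6/(-4 + (q - q)) = 6/(-4 + 0) = 6/(-4) = 6*(-¼) = -3/2)
y(D, j) = 800/3 (y(D, j) = 8*(-1*(-100))/3 = (8/3)*100 = 800/3)
-y(h(6), a) = -1*800/3 = -800/3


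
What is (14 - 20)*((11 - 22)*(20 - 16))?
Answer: 264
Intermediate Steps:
(14 - 20)*((11 - 22)*(20 - 16)) = -(-66)*4 = -6*(-44) = 264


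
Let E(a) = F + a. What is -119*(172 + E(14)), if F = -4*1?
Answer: -21658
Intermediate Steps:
F = -4
E(a) = -4 + a
-119*(172 + E(14)) = -119*(172 + (-4 + 14)) = -119*(172 + 10) = -119*182 = -21658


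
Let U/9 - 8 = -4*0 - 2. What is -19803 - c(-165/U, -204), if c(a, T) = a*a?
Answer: -6419197/324 ≈ -19812.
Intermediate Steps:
U = 54 (U = 72 + 9*(-4*0 - 2) = 72 + 9*(0 - 2) = 72 + 9*(-2) = 72 - 18 = 54)
c(a, T) = a²
-19803 - c(-165/U, -204) = -19803 - (-165/54)² = -19803 - (-165*1/54)² = -19803 - (-55/18)² = -19803 - 1*3025/324 = -19803 - 3025/324 = -6419197/324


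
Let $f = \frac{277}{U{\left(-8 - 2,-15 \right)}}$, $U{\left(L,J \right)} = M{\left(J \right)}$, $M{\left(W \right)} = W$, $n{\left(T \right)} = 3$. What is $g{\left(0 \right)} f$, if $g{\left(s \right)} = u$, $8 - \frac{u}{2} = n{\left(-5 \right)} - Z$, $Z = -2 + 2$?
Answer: $- \frac{554}{3} \approx -184.67$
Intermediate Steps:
$U{\left(L,J \right)} = J$
$Z = 0$
$f = - \frac{277}{15}$ ($f = \frac{277}{-15} = 277 \left(- \frac{1}{15}\right) = - \frac{277}{15} \approx -18.467$)
$u = 10$ ($u = 16 - 2 \left(3 - 0\right) = 16 - 2 \left(3 + 0\right) = 16 - 6 = 10$)
$g{\left(s \right)} = 10$
$g{\left(0 \right)} f = 10 \left(- \frac{277}{15}\right) = - \frac{554}{3}$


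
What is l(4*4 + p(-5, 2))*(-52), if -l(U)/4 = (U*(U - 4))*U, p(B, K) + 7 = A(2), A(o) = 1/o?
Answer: 103246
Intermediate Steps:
p(B, K) = -13/2 (p(B, K) = -7 + 1/2 = -13/2)
l(U) = -4*U**2*(-4 + U) (l(U) = -4*U*(U - 4)*U = -4*U*(-4 + U)*U = -4*U**2*(-4 + U))
l(4*4 + p(-5, 2))*(-52) = (4*(4*4 - 13/2)**2*(4 - (4*4 - 13/2)))*(-52) = (4*(16 - 13/2)**2*(4 - (16 - 13/2)))*(-52) = (4*(19/2)**2*(4 - 1*19/2))*(-52) = (4*(361/4)*(4 - 19/2))*(-52) = (4*(361/4)*(-11/2))*(-52) = -3971/2*(-52) = 103246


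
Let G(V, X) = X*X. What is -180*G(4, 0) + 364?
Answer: 364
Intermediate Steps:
G(V, X) = X**2
-180*G(4, 0) + 364 = -180*0**2 + 364 = -180*0 + 364 = 0 + 364 = 364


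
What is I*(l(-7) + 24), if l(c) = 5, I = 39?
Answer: 1131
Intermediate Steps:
I*(l(-7) + 24) = 39*(5 + 24) = 39*29 = 1131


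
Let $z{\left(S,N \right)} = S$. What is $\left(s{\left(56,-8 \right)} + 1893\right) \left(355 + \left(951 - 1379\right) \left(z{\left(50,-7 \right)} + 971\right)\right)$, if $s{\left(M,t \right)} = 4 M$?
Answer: $-924352061$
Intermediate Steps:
$\left(s{\left(56,-8 \right)} + 1893\right) \left(355 + \left(951 - 1379\right) \left(z{\left(50,-7 \right)} + 971\right)\right) = \left(4 \cdot 56 + 1893\right) \left(355 + \left(951 - 1379\right) \left(50 + 971\right)\right) = \left(224 + 1893\right) \left(355 - 436988\right) = 2117 \left(355 - 436988\right) = 2117 \left(-436633\right) = -924352061$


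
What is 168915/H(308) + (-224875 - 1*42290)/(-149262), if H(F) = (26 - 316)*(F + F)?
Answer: 750458829/888805456 ≈ 0.84435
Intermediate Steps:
H(F) = -580*F
168915/H(308) + (-224875 - 1*42290)/(-149262) = 168915/((-580*308)) + (-224875 - 1*42290)/(-149262) = 168915/(-178640) + (-224875 - 42290)*(-1/149262) = 168915*(-1/178640) - 267165*(-1/149262) = -33783/35728 + 89055/49754 = 750458829/888805456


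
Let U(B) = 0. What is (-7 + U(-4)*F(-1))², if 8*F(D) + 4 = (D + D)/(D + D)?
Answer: 49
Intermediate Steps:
F(D) = -3/8 (F(D) = -½ + ((D + D)/(D + D))/8 = -½ + ((2*D)/((2*D)))/8 = -½ + ((2*D)*(1/(2*D)))/8 = -½ + (⅛)*1 = -½ + ⅛ = -3/8)
(-7 + U(-4)*F(-1))² = (-7 + 0*(-3/8))² = (-7 + 0)² = (-7)² = 49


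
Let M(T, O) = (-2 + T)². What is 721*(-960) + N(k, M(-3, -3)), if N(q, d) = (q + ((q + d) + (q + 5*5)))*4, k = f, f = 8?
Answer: -691864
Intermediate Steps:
k = 8
N(q, d) = 100 + 4*d + 12*q (N(q, d) = (q + ((d + q) + (q + 25)))*4 = (q + ((d + q) + (25 + q)))*4 = (q + (25 + d + 2*q))*4 = (25 + d + 3*q)*4 = 100 + 4*d + 12*q)
721*(-960) + N(k, M(-3, -3)) = 721*(-960) + (100 + 4*(-2 - 3)² + 12*8) = -692160 + (100 + 4*(-5)² + 96) = -692160 + (100 + 4*25 + 96) = -692160 + (100 + 100 + 96) = -692160 + 296 = -691864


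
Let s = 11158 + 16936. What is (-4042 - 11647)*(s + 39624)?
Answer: -1062427702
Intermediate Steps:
s = 28094
(-4042 - 11647)*(s + 39624) = (-4042 - 11647)*(28094 + 39624) = -15689*67718 = -1062427702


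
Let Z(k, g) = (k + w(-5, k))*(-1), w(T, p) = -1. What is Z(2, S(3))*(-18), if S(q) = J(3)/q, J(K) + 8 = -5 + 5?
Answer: 18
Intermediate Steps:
J(K) = -8 (J(K) = -8 + (-5 + 5) = -8 + 0 = -8)
S(q) = -8/q
Z(k, g) = 1 - k (Z(k, g) = (k - 1)*(-1) = (-1 + k)*(-1) = 1 - k)
Z(2, S(3))*(-18) = (1 - 1*2)*(-18) = (1 - 2)*(-18) = -1*(-18) = 18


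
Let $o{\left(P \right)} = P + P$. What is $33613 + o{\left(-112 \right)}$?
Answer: $33389$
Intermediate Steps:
$o{\left(P \right)} = 2 P$
$33613 + o{\left(-112 \right)} = 33613 + 2 \left(-112\right) = 33613 - 224 = 33389$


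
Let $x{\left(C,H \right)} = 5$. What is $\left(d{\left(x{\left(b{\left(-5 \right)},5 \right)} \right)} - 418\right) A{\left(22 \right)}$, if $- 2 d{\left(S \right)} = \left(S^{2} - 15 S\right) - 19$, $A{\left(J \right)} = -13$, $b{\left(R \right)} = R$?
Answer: $\frac{9971}{2} \approx 4985.5$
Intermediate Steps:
$d{\left(S \right)} = \frac{19}{2} - \frac{S^{2}}{2} + \frac{15 S}{2}$ ($d{\left(S \right)} = - \frac{\left(S^{2} - 15 S\right) - 19}{2} = - \frac{-19 + S^{2} - 15 S}{2} = \frac{19}{2} - \frac{S^{2}}{2} + \frac{15 S}{2}$)
$\left(d{\left(x{\left(b{\left(-5 \right)},5 \right)} \right)} - 418\right) A{\left(22 \right)} = \left(\left(\frac{19}{2} - \frac{5^{2}}{2} + \frac{15}{2} \cdot 5\right) - 418\right) \left(-13\right) = \left(\left(\frac{19}{2} - \frac{25}{2} + \frac{75}{2}\right) - 418\right) \left(-13\right) = \left(\frac{69}{2} - 418\right) \left(-13\right) = \left(- \frac{767}{2}\right) \left(-13\right) = \frac{9971}{2}$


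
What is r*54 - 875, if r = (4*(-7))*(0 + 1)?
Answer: -2387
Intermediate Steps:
r = -28 (r = -28*1 = -28)
r*54 - 875 = -28*54 - 875 = -1512 - 875 = -2387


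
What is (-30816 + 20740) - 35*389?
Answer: -23691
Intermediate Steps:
(-30816 + 20740) - 35*389 = -10076 - 13615 = -23691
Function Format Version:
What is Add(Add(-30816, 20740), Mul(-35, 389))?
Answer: -23691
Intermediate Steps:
Add(Add(-30816, 20740), Mul(-35, 389)) = Add(-10076, -13615) = -23691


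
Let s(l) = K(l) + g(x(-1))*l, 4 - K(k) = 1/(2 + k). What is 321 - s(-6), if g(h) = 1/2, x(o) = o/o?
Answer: 1279/4 ≈ 319.75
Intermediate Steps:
x(o) = 1
g(h) = ½
K(k) = 4 - 1/(2 + k)
s(l) = l/2 + (7 + 4*l)/(2 + l) (s(l) = (7 + 4*l)/(2 + l) + l/2 = l/2 + (7 + 4*l)/(2 + l))
321 - s(-6) = 321 - (14 + (-6)² + 10*(-6))/(2*(2 - 6)) = 321 - (14 + 36 - 60)/(2*(-4)) = 321 - (-1)*(-10)/(2*4) = 321 - 1*5/4 = 321 - 5/4 = 1279/4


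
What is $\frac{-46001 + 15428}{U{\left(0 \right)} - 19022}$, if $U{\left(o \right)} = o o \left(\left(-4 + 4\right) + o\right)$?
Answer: $\frac{30573}{19022} \approx 1.6072$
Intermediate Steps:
$U{\left(o \right)} = o^{3}$ ($U{\left(o \right)} = o^{2} \left(0 + o\right) = o^{2} o = o^{3}$)
$\frac{-46001 + 15428}{U{\left(0 \right)} - 19022} = \frac{-46001 + 15428}{0^{3} - 19022} = - \frac{30573}{0 - 19022} = - \frac{30573}{-19022} = \left(-30573\right) \left(- \frac{1}{19022}\right) = \frac{30573}{19022}$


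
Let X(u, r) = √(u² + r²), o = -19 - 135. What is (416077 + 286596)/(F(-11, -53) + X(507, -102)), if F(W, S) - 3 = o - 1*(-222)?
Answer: -49889783/262412 + 2108019*√29717/262412 ≈ 1194.7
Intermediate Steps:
o = -154
X(u, r) = √(r² + u²)
F(W, S) = 71 (F(W, S) = 3 + (-154 - 1*(-222)) = 3 + (-154 + 222) = 3 + 68 = 71)
(416077 + 286596)/(F(-11, -53) + X(507, -102)) = (416077 + 286596)/(71 + √((-102)² + 507²)) = 702673/(71 + √(10404 + 257049)) = 702673/(71 + √267453) = 702673/(71 + 3*√29717)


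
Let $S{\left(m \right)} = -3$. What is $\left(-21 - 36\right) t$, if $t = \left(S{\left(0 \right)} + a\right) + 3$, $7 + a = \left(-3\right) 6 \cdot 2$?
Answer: $2451$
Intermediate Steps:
$a = -43$ ($a = -7 + \left(-3\right) 6 \cdot 2 = -7 - 36 = -43$)
$t = -43$ ($t = \left(-3 - 43\right) + 3 = -46 + 3 = -43$)
$\left(-21 - 36\right) t = \left(-21 - 36\right) \left(-43\right) = \left(-57\right) \left(-43\right) = 2451$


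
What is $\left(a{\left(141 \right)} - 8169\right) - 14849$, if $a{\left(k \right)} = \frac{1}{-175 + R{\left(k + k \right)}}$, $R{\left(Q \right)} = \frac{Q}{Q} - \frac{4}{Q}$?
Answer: $- \frac{564769789}{24536} \approx -23018.0$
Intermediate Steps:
$R{\left(Q \right)} = 1 - \frac{4}{Q}$
$a{\left(k \right)} = \frac{1}{-175 + \frac{-4 + 2 k}{2 k}}$ ($a{\left(k \right)} = \frac{1}{-175 + \frac{-4 + \left(k + k\right)}{k + k}} = \frac{1}{-175 + \frac{-4 + 2 k}{2 k}}$)
$\left(a{\left(141 \right)} - 8169\right) - 14849 = \left(\left(-1\right) 141 \frac{1}{2 + 174 \cdot 141} - 8169\right) - 14849 = \left(\left(-1\right) 141 \frac{1}{2 + 24534} - 8169\right) - 14849 = \left(\left(-1\right) 141 \cdot \frac{1}{24536} - 8169\right) - 14849 = \left(- \frac{141}{24536} - 8169\right) - 14849 = - \frac{200434725}{24536} - 14849 = - \frac{564769789}{24536}$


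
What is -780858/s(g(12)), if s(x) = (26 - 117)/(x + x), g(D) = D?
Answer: 1441584/7 ≈ 2.0594e+5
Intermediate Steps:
s(x) = -91/(2*x) (s(x) = -91*1/(2*x) = -91/(2*x))
-780858/s(g(12)) = -780858/((-91/2/12)) = -780858/((-91/2*1/12)) = -780858/(-91/24) = -780858*(-24/91) = 1441584/7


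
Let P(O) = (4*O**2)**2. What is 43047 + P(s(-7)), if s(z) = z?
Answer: 81463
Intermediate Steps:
P(O) = 16*O**4
43047 + P(s(-7)) = 43047 + 16*(-7)**4 = 43047 + 16*2401 = 43047 + 38416 = 81463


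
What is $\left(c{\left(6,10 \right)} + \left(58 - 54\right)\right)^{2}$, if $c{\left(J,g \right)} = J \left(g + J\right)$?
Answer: $10000$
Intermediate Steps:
$c{\left(J,g \right)} = J \left(J + g\right)$
$\left(c{\left(6,10 \right)} + \left(58 - 54\right)\right)^{2} = \left(6 \left(6 + 10\right) + \left(58 - 54\right)\right)^{2} = \left(6 \cdot 16 + 4\right)^{2} = \left(96 + 4\right)^{2} = 100^{2} = 10000$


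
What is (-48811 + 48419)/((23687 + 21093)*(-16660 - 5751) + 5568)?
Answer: 98/250889753 ≈ 3.9061e-7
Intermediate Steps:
(-48811 + 48419)/((23687 + 21093)*(-16660 - 5751) + 5568) = -392/(44780*(-22411) + 5568) = -392/(-1003564580 + 5568) = -392/(-1003559012) = -392*(-1/1003559012) = 98/250889753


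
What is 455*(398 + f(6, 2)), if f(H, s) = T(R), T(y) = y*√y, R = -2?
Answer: 181090 - 910*I*√2 ≈ 1.8109e+5 - 1286.9*I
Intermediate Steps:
T(y) = y^(3/2)
f(H, s) = -2*I*√2 (f(H, s) = (-2)^(3/2) = -2*I*√2)
455*(398 + f(6, 2)) = 455*(398 - 2*I*√2) = 181090 - 910*I*√2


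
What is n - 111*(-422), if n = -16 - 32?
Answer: 46794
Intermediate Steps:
n = -48
n - 111*(-422) = -48 - 111*(-422) = -48 + 46842 = 46794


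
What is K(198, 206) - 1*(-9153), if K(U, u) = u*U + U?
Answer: 50139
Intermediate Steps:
K(U, u) = U + U*u (K(U, u) = U*u + U = U + U*u)
K(198, 206) - 1*(-9153) = 198*(1 + 206) - 1*(-9153) = 198*207 + 9153 = 40986 + 9153 = 50139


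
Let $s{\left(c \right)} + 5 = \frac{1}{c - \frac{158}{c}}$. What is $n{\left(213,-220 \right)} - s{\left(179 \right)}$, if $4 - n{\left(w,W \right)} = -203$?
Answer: $\frac{6759017}{31883} \approx 211.99$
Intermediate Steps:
$n{\left(w,W \right)} = 207$ ($n{\left(w,W \right)} = 4 - -203 = 4 + 203 = 207$)
$s{\left(c \right)} = -5 + \frac{1}{c - \frac{158}{c}}$
$n{\left(213,-220 \right)} - s{\left(179 \right)} = 207 - \frac{790 + 179 - 5 \cdot 179^{2}}{-158 + 179^{2}} = 207 - \frac{790 + 179 - 160205}{-158 + 32041} = 207 - \frac{790 + 179 - 160205}{31883} = 207 - \frac{1}{31883} \left(-159236\right) = 207 - - \frac{159236}{31883} = 207 + \frac{159236}{31883} = \frac{6759017}{31883}$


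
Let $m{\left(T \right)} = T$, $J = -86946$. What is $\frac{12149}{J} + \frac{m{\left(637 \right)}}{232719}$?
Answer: $- \frac{923972843}{6744662058} \approx -0.13699$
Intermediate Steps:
$\frac{12149}{J} + \frac{m{\left(637 \right)}}{232719} = \frac{12149}{-86946} + \frac{637}{232719} = 12149 \left(- \frac{1}{86946}\right) + 637 \cdot \frac{1}{232719} = - \frac{12149}{86946} + \frac{637}{232719} = - \frac{923972843}{6744662058}$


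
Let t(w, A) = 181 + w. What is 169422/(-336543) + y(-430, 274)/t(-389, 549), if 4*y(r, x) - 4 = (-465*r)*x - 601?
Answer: -6145961934611/93334592 ≈ -65849.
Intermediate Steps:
y(r, x) = -597/4 - 465*r*x/4 (y(r, x) = 1 + ((-465*r)*x - 601)/4 = 1 + (-465*r*x - 601)/4 = 1 + (-601 - 465*r*x)/4 = 1 + (-601/4 - 465*r*x/4) = -597/4 - 465*r*x/4)
169422/(-336543) + y(-430, 274)/t(-389, 549) = 169422/(-336543) + (-597/4 - 465/4*(-430)*274)/(181 - 389) = 169422*(-1/336543) + (-597/4 + 13696575)/(-208) = -56474/112181 + (54785703/4)*(-1/208) = -56474/112181 - 54785703/832 = -6145961934611/93334592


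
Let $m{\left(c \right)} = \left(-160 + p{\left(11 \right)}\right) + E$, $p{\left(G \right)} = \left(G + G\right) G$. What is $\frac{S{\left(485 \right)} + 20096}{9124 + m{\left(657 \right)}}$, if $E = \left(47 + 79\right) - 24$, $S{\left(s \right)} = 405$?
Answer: $\frac{1577}{716} \approx 2.2025$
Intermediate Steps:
$p{\left(G \right)} = 2 G^{2}$ ($p{\left(G \right)} = 2 G G = 2 G^{2}$)
$E = 102$ ($E = 126 - 24 = 102$)
$m{\left(c \right)} = 184$ ($m{\left(c \right)} = \left(-160 + 2 \cdot 11^{2}\right) + 102 = \left(-160 + 2 \cdot 121\right) + 102 = \left(-160 + 242\right) + 102 = 82 + 102 = 184$)
$\frac{S{\left(485 \right)} + 20096}{9124 + m{\left(657 \right)}} = \frac{405 + 20096}{9124 + 184} = \frac{20501}{9308} = 20501 \cdot \frac{1}{9308} = \frac{1577}{716}$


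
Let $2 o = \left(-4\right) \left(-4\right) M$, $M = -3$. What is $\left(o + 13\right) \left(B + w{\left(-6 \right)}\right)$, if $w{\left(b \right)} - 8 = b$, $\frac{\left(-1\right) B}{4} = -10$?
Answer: $-462$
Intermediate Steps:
$B = 40$ ($B = \left(-4\right) \left(-10\right) = 40$)
$w{\left(b \right)} = 8 + b$
$o = -24$ ($o = \frac{\left(-4\right) \left(-4\right) \left(-3\right)}{2} = \frac{16 \left(-3\right)}{2} = \frac{1}{2} \left(-48\right) = -24$)
$\left(o + 13\right) \left(B + w{\left(-6 \right)}\right) = \left(-24 + 13\right) \left(40 + \left(8 - 6\right)\right) = - 11 \left(40 + 2\right) = \left(-11\right) 42 = -462$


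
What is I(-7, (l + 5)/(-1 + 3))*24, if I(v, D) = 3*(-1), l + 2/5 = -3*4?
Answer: -72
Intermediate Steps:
l = -62/5 (l = -⅖ - 3*4 = -⅖ - 12 = -62/5 ≈ -12.400)
I(v, D) = -3
I(-7, (l + 5)/(-1 + 3))*24 = -3*24 = -72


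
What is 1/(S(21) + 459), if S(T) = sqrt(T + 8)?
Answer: 459/210652 - sqrt(29)/210652 ≈ 0.0021534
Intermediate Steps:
S(T) = sqrt(8 + T)
1/(S(21) + 459) = 1/(sqrt(8 + 21) + 459) = 1/(sqrt(29) + 459) = 1/(459 + sqrt(29))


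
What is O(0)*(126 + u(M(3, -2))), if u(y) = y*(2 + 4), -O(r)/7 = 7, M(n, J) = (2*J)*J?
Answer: -8526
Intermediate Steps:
M(n, J) = 2*J²
O(r) = -49 (O(r) = -7*7 = -49)
u(y) = 6*y (u(y) = y*6 = 6*y)
O(0)*(126 + u(M(3, -2))) = -49*(126 + 6*(2*(-2)²)) = -49*(126 + 6*(2*4)) = -49*(126 + 6*8) = -49*(126 + 48) = -49*174 = -8526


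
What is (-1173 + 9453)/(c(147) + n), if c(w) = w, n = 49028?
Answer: 1656/9835 ≈ 0.16838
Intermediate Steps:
(-1173 + 9453)/(c(147) + n) = (-1173 + 9453)/(147 + 49028) = 8280/49175 = 8280*(1/49175) = 1656/9835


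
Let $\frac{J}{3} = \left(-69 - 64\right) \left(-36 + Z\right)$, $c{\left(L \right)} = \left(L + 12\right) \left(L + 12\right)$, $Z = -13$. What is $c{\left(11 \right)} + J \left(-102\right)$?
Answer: $-1993673$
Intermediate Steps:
$c{\left(L \right)} = \left(12 + L\right)^{2}$ ($c{\left(L \right)} = \left(12 + L\right) \left(12 + L\right) = \left(12 + L\right)^{2}$)
$J = 19551$ ($J = 3 \left(-69 - 64\right) \left(-36 - 13\right) = 3 \left(\left(-133\right) \left(-49\right)\right) = 3 \cdot 6517 = 19551$)
$c{\left(11 \right)} + J \left(-102\right) = \left(12 + 11\right)^{2} + 19551 \left(-102\right) = 23^{2} - 1994202 = 529 - 1994202 = -1993673$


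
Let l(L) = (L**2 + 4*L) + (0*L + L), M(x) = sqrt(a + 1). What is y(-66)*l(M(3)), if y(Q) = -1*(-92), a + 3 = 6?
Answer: 1288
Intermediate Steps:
a = 3 (a = -3 + 6 = 3)
M(x) = 2 (M(x) = sqrt(3 + 1) = sqrt(4) = 2)
y(Q) = 92
l(L) = L**2 + 5*L (l(L) = (L**2 + 4*L) + (0 + L) = (L**2 + 4*L) + L = L**2 + 5*L)
y(-66)*l(M(3)) = 92*(2*(5 + 2)) = 92*(2*7) = 92*14 = 1288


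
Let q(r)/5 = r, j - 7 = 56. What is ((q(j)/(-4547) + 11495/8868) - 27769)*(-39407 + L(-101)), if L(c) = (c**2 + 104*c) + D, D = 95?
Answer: 14785298441921695/13440932 ≈ 1.1000e+9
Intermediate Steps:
j = 63 (j = 7 + 56 = 63)
q(r) = 5*r
L(c) = 95 + c**2 + 104*c (L(c) = (c**2 + 104*c) + 95 = 95 + c**2 + 104*c)
((q(j)/(-4547) + 11495/8868) - 27769)*(-39407 + L(-101)) = (((5*63)/(-4547) + 11495/8868) - 27769)*(-39407 + (95 + (-101)**2 + 104*(-101))) = ((315*(-1/4547) + 11495*(1/8868)) - 27769)*(-39407 + (95 + 10201 - 10504)) = ((-315/4547 + 11495/8868) - 27769)*(-39407 - 208) = (49474345/40322796 - 27769)*(-39615) = -1119674247779/40322796*(-39615) = 14785298441921695/13440932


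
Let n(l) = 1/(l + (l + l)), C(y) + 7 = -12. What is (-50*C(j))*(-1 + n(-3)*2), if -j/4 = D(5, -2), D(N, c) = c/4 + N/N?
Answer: -10450/9 ≈ -1161.1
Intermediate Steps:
D(N, c) = 1 + c/4 (D(N, c) = c*(¼) + 1 = c/4 + 1 = 1 + c/4)
j = -2 (j = -4*(1 + (¼)*(-2)) = -4*(1 - ½) = -4*½ = -2)
C(y) = -19 (C(y) = -7 - 12 = -19)
n(l) = 1/(3*l) (n(l) = 1/(l + 2*l) = 1/(3*l))
(-50*C(j))*(-1 + n(-3)*2) = (-50*(-19))*(-1 + ((⅓)/(-3))*2) = 950*(-1 + ((⅓)*(-⅓))*2) = 950*(-1 - ⅑*2) = 950*(-1 - 2/9) = 950*(-11/9) = -10450/9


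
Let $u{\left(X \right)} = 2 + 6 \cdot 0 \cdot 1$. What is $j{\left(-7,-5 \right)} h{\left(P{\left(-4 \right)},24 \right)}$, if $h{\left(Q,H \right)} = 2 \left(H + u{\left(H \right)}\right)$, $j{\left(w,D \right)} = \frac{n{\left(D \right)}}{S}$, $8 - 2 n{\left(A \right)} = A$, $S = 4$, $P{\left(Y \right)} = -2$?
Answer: $\frac{169}{2} \approx 84.5$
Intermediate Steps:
$n{\left(A \right)} = 4 - \frac{A}{2}$
$u{\left(X \right)} = 2$ ($u{\left(X \right)} = 2 + 0 \cdot 1 = 2 + 0 = 2$)
$j{\left(w,D \right)} = 1 - \frac{D}{8}$ ($j{\left(w,D \right)} = \frac{4 - \frac{D}{2}}{4} = \left(4 - \frac{D}{2}\right) \frac{1}{4} = 1 - \frac{D}{8}$)
$h{\left(Q,H \right)} = 4 + 2 H$ ($h{\left(Q,H \right)} = 2 \left(H + 2\right) = 2 \left(2 + H\right) = 4 + 2 H$)
$j{\left(-7,-5 \right)} h{\left(P{\left(-4 \right)},24 \right)} = \left(1 - - \frac{5}{8}\right) \left(4 + 2 \cdot 24\right) = \left(1 + \frac{5}{8}\right) \left(4 + 48\right) = \frac{13}{8} \cdot 52 = \frac{169}{2}$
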